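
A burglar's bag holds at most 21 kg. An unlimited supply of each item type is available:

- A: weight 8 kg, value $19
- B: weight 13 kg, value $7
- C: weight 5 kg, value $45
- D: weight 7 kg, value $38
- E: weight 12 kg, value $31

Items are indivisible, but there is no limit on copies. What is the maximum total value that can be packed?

Best value-per-unit is C at 45/5, and filling with it alone uses weight 4×5=20. No mix of the others beats 4×45 = 180.

$180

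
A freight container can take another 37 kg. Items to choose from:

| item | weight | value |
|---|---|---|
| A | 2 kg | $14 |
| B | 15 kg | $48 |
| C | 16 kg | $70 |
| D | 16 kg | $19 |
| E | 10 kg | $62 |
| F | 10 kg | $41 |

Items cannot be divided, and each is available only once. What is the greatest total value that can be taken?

Check high-value combinations within 37 kg:
- C+E+F: weight 16+10+10=36, value 70+62+41=173
- A+B+E+F: weight 2+15+10+10=37, value 14+48+62+41=165
- B+E+F: weight 15+10+10=35, value 48+62+41=151
- A+C+E: weight 2+16+10=28, value 14+70+62=146
Best: $173.

$173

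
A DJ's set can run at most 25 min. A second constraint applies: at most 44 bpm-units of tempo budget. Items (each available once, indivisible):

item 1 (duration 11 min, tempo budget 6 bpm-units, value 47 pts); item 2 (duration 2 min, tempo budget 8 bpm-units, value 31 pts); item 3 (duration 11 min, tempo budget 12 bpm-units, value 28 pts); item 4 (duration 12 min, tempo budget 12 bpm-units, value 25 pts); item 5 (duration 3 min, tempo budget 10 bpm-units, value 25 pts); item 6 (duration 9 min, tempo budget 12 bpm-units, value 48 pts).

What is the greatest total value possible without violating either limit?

151 pts

Feasible sets respecting both limits:
- item 1+item 2+item 5+item 6: duration 25, tempo budget 36, value 151
- item 2+item 3+item 5+item 6: duration 25, tempo budget 42, value 132
- item 1+item 2+item 6: duration 22, tempo budget 26, value 126
Best: 151 pts.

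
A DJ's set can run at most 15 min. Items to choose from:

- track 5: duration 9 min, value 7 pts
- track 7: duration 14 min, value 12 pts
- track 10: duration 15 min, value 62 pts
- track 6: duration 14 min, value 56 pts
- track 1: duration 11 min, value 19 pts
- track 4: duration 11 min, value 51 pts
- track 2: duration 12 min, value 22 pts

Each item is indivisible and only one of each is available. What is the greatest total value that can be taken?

Check high-value combinations within 15 min:
- track 10: duration 15, value 62
- track 6: duration 14, value 56
- track 4: duration 11, value 51
- track 2: duration 12, value 22
Best: 62 pts.

62 pts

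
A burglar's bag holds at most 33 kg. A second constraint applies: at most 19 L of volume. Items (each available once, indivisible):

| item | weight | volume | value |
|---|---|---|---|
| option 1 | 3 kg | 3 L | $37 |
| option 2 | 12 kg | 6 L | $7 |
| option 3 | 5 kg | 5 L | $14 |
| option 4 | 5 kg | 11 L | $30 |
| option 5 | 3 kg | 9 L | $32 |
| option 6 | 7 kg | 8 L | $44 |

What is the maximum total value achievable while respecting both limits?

$95

Feasible sets respecting both limits:
- option 1+option 3+option 6: weight 15, volume 16, value 95
- option 1+option 2+option 6: weight 22, volume 17, value 88
- option 1+option 3+option 5: weight 11, volume 17, value 83
Best: $95.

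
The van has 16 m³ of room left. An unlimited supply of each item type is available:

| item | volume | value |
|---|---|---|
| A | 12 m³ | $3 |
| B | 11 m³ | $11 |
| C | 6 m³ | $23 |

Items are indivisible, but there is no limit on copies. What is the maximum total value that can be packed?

Best value-per-unit is C at 23/6, and filling with it alone uses volume 2×6=12. No mix of the others beats 2×23 = 46.

$46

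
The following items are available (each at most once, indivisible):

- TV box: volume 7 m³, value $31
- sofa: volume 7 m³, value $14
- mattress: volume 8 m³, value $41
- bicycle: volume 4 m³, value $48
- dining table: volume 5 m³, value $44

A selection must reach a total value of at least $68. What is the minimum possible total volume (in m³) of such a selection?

Subsets with value ≥ 68, sorted by total volume:
- bicycle+dining table: volume 9, value 92
- TV box+bicycle: volume 11, value 79
- mattress+bicycle: volume 12, value 89
Minimum volume: 9 m³.

9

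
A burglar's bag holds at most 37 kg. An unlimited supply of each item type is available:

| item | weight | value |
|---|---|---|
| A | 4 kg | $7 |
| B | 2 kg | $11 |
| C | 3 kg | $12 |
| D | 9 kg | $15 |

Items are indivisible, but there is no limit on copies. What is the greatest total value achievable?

Best value-per-unit is B at 11/2; filling with it alone gives 18×11 = 198.
Optimal mix: 17×B + 1×C → weight 37, value 199.

$199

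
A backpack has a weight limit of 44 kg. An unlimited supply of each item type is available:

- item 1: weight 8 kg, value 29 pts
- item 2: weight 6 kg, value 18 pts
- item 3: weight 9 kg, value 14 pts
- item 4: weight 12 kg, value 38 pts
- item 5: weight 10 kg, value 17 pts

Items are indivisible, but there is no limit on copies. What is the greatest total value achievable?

154 pts

Best value-per-unit is item 1 at 29/8; filling with it alone gives 5×29 = 145.
Optimal mix: 4×item 1 + 1×item 4 → weight 44, value 154.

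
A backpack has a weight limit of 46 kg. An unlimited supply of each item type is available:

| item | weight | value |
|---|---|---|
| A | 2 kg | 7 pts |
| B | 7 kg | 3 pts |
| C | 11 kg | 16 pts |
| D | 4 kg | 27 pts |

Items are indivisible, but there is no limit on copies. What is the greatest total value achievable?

Best value-per-unit is D at 27/4; filling with it alone gives 11×27 = 297.
Optimal mix: 1×A + 11×D → weight 46, value 304.

304 pts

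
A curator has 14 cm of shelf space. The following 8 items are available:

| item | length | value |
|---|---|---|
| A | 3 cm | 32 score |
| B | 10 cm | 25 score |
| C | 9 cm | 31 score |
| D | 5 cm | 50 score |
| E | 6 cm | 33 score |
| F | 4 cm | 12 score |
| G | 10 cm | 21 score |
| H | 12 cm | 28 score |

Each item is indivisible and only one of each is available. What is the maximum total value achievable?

115 score

Check high-value combinations within 14 cm:
- A+D+E: length 3+5+6=14, value 32+50+33=115
- A+D+F: length 3+5+4=12, value 32+50+12=94
- D+E: length 5+6=11, value 50+33=83
Best: 115 score.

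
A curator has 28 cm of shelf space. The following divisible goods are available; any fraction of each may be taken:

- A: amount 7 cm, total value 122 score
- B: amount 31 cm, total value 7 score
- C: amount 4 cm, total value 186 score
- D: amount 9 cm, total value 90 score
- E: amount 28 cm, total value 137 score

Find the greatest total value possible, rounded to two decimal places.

437.14

Take in order of value per unit:
- C (186/4 per unit): all 4 → value 186, running total 186.00
- A (122/7 per unit): all 7 → value 122, running total 308.00
- D (90/9 per unit): all 9 → value 90, running total 398.00
- E (137/28 per unit): 8 of 28 → value 8×137/28 = 39.1429, running total 437.14
Total 437.14.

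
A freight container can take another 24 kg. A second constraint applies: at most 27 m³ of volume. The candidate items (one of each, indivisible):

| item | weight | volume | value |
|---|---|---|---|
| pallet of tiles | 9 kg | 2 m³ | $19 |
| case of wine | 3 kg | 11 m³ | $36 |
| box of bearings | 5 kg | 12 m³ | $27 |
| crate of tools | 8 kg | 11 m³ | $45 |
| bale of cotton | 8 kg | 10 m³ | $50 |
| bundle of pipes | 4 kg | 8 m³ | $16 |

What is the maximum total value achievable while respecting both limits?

$105

Feasible sets respecting both limits:
- pallet of tiles+case of wine+bale of cotton: weight 20, volume 23, value 105
- pallet of tiles+case of wine+crate of tools: weight 20, volume 24, value 100
- pallet of tiles+box of bearings+bale of cotton: weight 22, volume 24, value 96
- crate of tools+bale of cotton: weight 16, volume 21, value 95
Best: $105.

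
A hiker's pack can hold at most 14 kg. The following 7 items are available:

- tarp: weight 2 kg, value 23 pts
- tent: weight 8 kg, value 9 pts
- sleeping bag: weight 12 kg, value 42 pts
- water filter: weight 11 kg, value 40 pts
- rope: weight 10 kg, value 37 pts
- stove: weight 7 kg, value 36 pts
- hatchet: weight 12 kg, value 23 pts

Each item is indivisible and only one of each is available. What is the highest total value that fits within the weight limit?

65 pts

Check high-value combinations within 14 kg:
- tarp+sleeping bag: weight 2+12=14, value 23+42=65
- tarp+water filter: weight 2+11=13, value 23+40=63
- tarp+rope: weight 2+10=12, value 23+37=60
- tarp+stove: weight 2+7=9, value 23+36=59
Best: 65 pts.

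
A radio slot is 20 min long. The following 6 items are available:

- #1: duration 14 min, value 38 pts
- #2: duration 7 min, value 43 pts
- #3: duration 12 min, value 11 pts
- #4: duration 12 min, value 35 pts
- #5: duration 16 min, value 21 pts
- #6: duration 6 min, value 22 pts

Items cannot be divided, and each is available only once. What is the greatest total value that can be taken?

78 pts

Check high-value combinations within 20 min:
- #2+#4: duration 7+12=19, value 43+35=78
- #2+#6: duration 7+6=13, value 43+22=65
- #1+#6: duration 14+6=20, value 38+22=60
- #4+#6: duration 12+6=18, value 35+22=57
Best: 78 pts.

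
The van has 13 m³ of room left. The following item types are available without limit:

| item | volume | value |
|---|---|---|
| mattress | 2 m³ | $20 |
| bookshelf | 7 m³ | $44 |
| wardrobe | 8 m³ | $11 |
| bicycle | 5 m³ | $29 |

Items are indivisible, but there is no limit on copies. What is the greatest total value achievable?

$120

Best value-per-unit is mattress at 20/2, and filling with it alone uses volume 6×2=12. No mix of the others beats 6×20 = 120.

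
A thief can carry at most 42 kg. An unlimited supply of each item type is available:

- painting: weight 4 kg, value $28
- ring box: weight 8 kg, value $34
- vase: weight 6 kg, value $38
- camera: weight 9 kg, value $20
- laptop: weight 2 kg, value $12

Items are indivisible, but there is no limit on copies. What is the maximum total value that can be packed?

$292

Best value-per-unit is painting at 28/4; filling with it alone gives 10×28 = 280.
Optimal mix: 10×painting + 1×laptop → weight 42, value 292.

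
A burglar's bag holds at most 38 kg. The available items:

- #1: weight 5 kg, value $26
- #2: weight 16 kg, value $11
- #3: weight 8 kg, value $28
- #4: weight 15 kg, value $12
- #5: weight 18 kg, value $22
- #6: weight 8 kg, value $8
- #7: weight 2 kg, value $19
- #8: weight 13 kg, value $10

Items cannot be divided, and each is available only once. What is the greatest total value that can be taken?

This is a 0/1 knapsack; check combinations near the capacity.
- #1+#3+#5+#7: weight 5+8+18+2=33, value 26+28+22+19=95
- #1+#3+#4+#6+#7: weight 5+8+15+8+2=38, value 26+28+12+8+19=93
- #1+#3+#6+#7+#8: weight 5+8+8+2+13=36, value 26+28+8+19+10=91
- #1+#3+#4+#7: weight 5+8+15+2=30, value 26+28+12+19=85
- #1+#2+#3+#7: weight 5+16+8+2=31, value 26+11+28+19=84
Best: $95.

$95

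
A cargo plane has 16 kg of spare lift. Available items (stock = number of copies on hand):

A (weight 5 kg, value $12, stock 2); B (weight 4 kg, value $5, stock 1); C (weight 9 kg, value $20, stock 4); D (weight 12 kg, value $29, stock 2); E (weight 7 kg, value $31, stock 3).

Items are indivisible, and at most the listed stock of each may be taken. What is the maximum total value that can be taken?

$62

Best selections within weight 16 and stock limits:
- 2×E: weight 14, value 62
- 1×C + 1×E: weight 16, value 51
- 1×A + 1×B + 1×E: weight 16, value 48
Best: $62.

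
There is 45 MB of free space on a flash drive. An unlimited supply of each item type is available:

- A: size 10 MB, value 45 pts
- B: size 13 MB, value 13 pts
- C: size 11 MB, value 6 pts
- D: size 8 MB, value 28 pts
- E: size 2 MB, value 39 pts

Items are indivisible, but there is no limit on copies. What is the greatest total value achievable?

858 pts

Best value-per-unit is E at 39/2, and filling with it alone uses size 22×2=44. No mix of the others beats 22×39 = 858.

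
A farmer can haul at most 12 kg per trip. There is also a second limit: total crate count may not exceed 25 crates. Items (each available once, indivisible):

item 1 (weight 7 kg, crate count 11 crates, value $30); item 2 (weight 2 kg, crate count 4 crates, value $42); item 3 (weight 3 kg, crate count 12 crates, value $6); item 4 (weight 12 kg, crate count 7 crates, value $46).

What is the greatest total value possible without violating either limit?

$72

Feasible sets respecting both limits:
- item 1+item 2: weight 9, crate count 15, value 72
- item 2+item 3: weight 5, crate count 16, value 48
- item 4: weight 12, crate count 7, value 46
Best: $72.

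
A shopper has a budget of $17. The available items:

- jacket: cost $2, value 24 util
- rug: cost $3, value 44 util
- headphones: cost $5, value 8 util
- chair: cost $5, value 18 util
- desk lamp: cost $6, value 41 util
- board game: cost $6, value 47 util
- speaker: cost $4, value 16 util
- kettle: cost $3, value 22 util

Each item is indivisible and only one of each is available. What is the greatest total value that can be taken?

156 util

Check high-value combinations within $17:
- jacket+rug+desk lamp+board game: cost 2+3+6+6=17, value 24+44+41+47=156
- jacket+rug+board game+kettle: cost 2+3+6+3=14, value 24+44+47+22=137
- jacket+desk lamp+board game+kettle: cost 2+6+6+3=17, value 24+41+47+22=134
Best: 156 util.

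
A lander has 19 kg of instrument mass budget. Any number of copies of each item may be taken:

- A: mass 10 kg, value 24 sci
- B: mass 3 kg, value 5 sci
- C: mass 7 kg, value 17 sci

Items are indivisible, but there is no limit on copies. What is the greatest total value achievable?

41 sci

Best value-per-unit is C at 17/7; filling with it alone gives 2×17 = 34.
Optimal mix: 1×A + 1×C → mass 17, value 41.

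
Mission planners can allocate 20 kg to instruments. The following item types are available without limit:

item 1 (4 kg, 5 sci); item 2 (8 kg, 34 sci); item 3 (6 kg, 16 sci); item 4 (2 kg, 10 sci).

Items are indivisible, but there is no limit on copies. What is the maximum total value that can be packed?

Best value-per-unit is item 4 at 10/2, and filling with it alone uses mass 10×2=20. No mix of the others beats 10×10 = 100.

100 sci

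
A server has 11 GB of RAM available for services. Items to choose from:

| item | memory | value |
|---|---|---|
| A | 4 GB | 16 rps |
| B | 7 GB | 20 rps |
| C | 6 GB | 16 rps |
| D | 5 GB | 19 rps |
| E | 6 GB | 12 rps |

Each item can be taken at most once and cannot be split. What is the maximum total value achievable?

36 rps

Check high-value combinations within 11 GB:
- A+B: memory 4+7=11, value 16+20=36
- A+D: memory 4+5=9, value 16+19=35
- C+D: memory 6+5=11, value 16+19=35
Best: 36 rps.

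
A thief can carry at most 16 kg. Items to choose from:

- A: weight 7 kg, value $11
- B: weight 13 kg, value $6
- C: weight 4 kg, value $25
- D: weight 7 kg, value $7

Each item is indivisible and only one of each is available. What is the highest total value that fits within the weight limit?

$36

Check high-value combinations within 16 kg:
- A+C: weight 7+4=11, value 11+25=36
- C+D: weight 4+7=11, value 25+7=32
- C: weight 4, value 25
Best: $36.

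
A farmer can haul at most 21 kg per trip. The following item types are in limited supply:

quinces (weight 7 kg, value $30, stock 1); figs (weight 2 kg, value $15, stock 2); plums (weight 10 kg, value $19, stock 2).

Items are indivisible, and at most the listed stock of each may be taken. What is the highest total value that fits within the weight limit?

$79

Top feasible selections:
- 1×quinces + 2×figs + 1×plums: weight 21, value 79
- 1×quinces + 1×figs + 1×plums: weight 19, value 64
Best: $79.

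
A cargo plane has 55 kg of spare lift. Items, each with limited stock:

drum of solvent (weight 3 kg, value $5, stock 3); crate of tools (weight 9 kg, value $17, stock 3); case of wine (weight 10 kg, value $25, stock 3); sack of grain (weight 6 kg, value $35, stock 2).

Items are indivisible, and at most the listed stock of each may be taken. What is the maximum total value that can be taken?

$167

Top feasible selections:
- 1×drum of solvent + 1×crate of tools + 3×case of wine + 2×sack of grain: weight 54, value 167
- 1×crate of tools + 3×case of wine + 2×sack of grain: weight 51, value 162
- 3×drum of solvent + 3×case of wine + 2×sack of grain: weight 51, value 160
- 1×drum of solvent + 2×crate of tools + 2×case of wine + 2×sack of grain: weight 53, value 159
Best: $167.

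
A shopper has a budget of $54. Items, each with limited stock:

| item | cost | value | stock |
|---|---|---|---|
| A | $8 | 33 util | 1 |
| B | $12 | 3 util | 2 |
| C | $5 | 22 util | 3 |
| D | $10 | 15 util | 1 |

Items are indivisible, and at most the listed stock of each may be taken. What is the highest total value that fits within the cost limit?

Top feasible selections:
- 1×A + 1×B + 3×C + 1×D: cost 45, value 117
- 1×A + 3×C + 1×D: cost 33, value 114
Best: 117 util.

117 util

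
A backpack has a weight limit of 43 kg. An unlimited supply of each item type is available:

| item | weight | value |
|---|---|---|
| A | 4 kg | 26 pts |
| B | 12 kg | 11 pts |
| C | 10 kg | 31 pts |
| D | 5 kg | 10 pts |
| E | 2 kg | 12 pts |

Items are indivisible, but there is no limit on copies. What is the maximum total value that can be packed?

272 pts

Best value-per-unit is A at 26/4; filling with it alone gives 10×26 = 260.
Optimal mix: 10×A + 1×E → weight 42, value 272.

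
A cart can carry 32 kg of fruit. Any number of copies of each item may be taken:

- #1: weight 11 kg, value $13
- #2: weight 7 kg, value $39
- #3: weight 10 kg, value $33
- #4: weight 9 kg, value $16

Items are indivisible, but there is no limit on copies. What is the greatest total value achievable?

Best value-per-unit is #2 at 39/7, and filling with it alone uses weight 4×7=28. No mix of the others beats 4×39 = 156.

$156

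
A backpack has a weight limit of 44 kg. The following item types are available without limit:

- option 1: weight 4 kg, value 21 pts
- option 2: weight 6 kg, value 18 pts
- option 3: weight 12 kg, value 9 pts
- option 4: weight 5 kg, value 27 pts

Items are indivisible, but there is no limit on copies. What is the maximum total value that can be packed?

237 pts

Best value-per-unit is option 4 at 27/5; filling with it alone gives 8×27 = 216.
Optimal mix: 1×option 1 + 8×option 4 → weight 44, value 237.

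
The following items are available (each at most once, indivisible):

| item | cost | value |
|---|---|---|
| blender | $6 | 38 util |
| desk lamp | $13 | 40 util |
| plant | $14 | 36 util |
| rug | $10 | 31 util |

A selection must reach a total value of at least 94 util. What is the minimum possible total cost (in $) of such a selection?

29

Subsets with value ≥ 94, sorted by total cost:
- blender+desk lamp+rug: cost 29, value 109
- blender+plant+rug: cost 30, value 105
- blender+desk lamp+plant: cost 33, value 114
- desk lamp+plant+rug: cost 37, value 107
Minimum cost: 29 $.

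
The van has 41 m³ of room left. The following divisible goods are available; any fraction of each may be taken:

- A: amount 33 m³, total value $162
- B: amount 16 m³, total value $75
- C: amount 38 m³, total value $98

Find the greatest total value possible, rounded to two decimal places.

Take in order of value per unit:
- A (162/33 per unit): all 33 → value 162, running total 162.00
- B (75/16 per unit): 8 of 16 → value 8×75/16 = 37.5000, running total 199.50
Total 199.50.

199.50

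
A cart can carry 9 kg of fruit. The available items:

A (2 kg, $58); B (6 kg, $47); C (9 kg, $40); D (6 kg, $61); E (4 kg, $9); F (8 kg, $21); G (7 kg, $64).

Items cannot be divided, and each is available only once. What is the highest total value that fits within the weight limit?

Check high-value combinations within 9 kg:
- A+G: weight 2+7=9, value 58+64=122
- A+D: weight 2+6=8, value 58+61=119
- A+B: weight 2+6=8, value 58+47=105
- A+E: weight 2+4=6, value 58+9=67
- G: weight 7, value 64
Best: $122.

$122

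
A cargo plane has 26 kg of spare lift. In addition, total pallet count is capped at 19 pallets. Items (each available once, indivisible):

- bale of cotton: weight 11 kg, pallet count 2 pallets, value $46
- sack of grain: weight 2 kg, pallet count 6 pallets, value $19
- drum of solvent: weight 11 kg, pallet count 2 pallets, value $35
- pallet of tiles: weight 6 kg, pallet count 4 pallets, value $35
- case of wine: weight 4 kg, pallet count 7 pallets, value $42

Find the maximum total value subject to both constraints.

$142

Feasible sets respecting both limits:
- bale of cotton+sack of grain+pallet of tiles+case of wine: weight 23, pallet count 19, value 142
- sack of grain+drum of solvent+pallet of tiles+case of wine: weight 23, pallet count 19, value 131
- bale of cotton+drum of solvent+case of wine: weight 26, pallet count 11, value 123
Best: $142.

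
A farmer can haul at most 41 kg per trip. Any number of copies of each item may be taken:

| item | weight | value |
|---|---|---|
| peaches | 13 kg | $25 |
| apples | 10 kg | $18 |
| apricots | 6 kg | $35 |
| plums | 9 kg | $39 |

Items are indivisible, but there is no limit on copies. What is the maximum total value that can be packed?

$214

Best value-per-unit is apricots at 35/6; filling with it alone gives 6×35 = 210.
Optimal mix: 5×apricots + 1×plums → weight 39, value 214.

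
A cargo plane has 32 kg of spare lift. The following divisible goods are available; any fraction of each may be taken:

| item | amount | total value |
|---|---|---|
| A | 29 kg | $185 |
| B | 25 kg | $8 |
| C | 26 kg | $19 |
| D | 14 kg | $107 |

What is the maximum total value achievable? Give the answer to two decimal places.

221.83

Take in order of value per unit:
- D (107/14 per unit): all 14 → value 107, running total 107.00
- A (185/29 per unit): 18 of 29 → value 18×185/29 = 114.8276, running total 221.83
Total 221.83.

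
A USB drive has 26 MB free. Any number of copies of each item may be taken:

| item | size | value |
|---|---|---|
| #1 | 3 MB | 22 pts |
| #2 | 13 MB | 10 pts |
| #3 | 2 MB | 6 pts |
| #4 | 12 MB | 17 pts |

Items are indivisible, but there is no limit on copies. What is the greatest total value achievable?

182 pts

Best value-per-unit is #1 at 22/3; filling with it alone gives 8×22 = 176.
Optimal mix: 8×#1 + 1×#3 → size 26, value 182.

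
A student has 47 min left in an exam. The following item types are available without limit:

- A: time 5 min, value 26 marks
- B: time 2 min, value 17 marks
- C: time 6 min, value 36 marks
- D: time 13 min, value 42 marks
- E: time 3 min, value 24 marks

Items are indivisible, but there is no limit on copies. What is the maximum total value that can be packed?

398 marks

Best value-per-unit is B at 17/2; filling with it alone gives 23×17 = 391.
Optimal mix: 22×B + 1×E → time 47, value 398.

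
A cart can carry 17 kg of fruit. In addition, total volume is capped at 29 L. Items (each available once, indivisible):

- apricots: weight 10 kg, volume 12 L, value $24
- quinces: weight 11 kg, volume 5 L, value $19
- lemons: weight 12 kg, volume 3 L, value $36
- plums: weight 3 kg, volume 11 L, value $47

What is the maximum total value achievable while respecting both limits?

$83

Feasible sets respecting both limits:
- lemons+plums: weight 15, volume 14, value 83
- apricots+plums: weight 13, volume 23, value 71
- quinces+plums: weight 14, volume 16, value 66
Best: $83.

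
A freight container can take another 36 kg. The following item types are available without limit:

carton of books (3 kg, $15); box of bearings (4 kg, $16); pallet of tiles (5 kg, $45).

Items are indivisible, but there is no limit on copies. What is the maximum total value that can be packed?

$315

Best value-per-unit is pallet of tiles at 45/5, and filling with it alone uses weight 7×5=35. No mix of the others beats 7×45 = 315.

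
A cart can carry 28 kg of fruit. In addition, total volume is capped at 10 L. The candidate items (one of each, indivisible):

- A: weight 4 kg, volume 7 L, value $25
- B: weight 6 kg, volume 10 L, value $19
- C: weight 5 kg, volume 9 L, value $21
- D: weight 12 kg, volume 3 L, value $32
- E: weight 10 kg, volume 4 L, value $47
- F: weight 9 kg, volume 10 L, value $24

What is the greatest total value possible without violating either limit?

Feasible sets respecting both limits:
- D+E: weight 22, volume 7, value 79
- A+D: weight 16, volume 10, value 57
- E: weight 10, volume 4, value 47
Best: $79.

$79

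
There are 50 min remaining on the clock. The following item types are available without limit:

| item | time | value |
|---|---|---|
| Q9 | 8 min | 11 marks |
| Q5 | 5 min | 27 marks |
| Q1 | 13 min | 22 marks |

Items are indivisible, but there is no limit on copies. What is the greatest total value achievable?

Best value-per-unit is Q5 at 27/5, and filling with it alone uses time 10×5=50. No mix of the others beats 10×27 = 270.

270 marks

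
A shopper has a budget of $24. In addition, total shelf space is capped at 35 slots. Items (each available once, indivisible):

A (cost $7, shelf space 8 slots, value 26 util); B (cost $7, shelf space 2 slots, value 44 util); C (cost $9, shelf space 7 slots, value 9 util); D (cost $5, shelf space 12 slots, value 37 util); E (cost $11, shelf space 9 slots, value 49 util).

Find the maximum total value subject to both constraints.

Feasible sets respecting both limits:
- B+D+E: cost 23, shelf space 23, value 130
- A+D+E: cost 23, shelf space 29, value 112
- A+B+D: cost 19, shelf space 22, value 107
Best: 130 util.

130 util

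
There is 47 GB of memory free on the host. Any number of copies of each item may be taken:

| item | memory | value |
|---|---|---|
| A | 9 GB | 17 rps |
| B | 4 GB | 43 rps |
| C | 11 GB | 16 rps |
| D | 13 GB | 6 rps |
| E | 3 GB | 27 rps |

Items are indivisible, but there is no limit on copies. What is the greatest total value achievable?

Best value-per-unit is B at 43/4; filling with it alone gives 11×43 = 473.
Optimal mix: 11×B + 1×E → memory 47, value 500.

500 rps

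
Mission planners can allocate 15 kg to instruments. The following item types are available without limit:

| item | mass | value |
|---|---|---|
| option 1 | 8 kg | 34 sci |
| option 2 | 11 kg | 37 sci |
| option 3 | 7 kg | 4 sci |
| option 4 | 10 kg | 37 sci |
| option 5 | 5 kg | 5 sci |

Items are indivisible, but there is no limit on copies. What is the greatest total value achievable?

Best value-per-unit is option 1 at 34/8; filling with it alone gives 1×34 = 34.
Optimal mix: 1×option 4 + 1×option 5 → mass 15, value 42.

42 sci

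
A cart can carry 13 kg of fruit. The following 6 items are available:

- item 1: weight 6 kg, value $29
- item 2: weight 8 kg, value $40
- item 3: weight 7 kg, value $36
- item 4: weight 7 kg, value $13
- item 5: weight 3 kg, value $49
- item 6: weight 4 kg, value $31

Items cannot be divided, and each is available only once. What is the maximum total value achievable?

Check high-value combinations within 13 kg:
- item 1+item 5+item 6: weight 6+3+4=13, value 29+49+31=109
- item 2+item 5: weight 8+3=11, value 40+49=89
- item 3+item 5: weight 7+3=10, value 36+49=85
- item 5+item 6: weight 3+4=7, value 49+31=80
- item 1+item 5: weight 6+3=9, value 29+49=78
Best: $109.

$109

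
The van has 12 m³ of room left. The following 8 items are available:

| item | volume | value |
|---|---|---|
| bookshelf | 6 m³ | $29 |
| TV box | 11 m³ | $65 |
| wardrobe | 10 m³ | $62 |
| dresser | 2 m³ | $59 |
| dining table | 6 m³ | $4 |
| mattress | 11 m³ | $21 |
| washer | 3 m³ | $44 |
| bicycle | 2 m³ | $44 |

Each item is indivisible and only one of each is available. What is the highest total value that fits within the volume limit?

Check high-value combinations within 12 m³:
- dresser+washer+bicycle: volume 2+3+2=7, value 59+44+44=147
- bookshelf+dresser+bicycle: volume 6+2+2=10, value 29+59+44=132
- bookshelf+dresser+washer: volume 6+2+3=11, value 29+59+44=132
Best: $147.

$147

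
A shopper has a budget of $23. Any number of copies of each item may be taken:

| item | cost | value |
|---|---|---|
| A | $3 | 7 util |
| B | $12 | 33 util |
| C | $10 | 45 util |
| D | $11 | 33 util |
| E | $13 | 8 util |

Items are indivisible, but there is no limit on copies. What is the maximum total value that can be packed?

97 util

Best value-per-unit is C at 45/10; filling with it alone gives 2×45 = 90.
Optimal mix: 1×A + 2×C → cost 23, value 97.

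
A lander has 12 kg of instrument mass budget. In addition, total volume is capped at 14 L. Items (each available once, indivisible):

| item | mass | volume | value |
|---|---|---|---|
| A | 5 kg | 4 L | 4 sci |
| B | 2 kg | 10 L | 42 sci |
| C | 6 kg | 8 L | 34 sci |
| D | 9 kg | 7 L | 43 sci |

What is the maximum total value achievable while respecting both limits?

Feasible sets respecting both limits:
- A+B: mass 7, volume 14, value 46
- D: mass 9, volume 7, value 43
- B: mass 2, volume 10, value 42
Best: 46 sci.

46 sci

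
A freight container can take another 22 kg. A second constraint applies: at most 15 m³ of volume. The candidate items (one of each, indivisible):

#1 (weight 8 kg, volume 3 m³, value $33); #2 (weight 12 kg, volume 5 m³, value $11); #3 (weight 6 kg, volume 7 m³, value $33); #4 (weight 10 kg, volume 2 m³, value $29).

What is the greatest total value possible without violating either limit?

$66

Feasible sets respecting both limits:
- #1+#3: weight 14, volume 10, value 66
- #1+#4: weight 18, volume 5, value 62
- #3+#4: weight 16, volume 9, value 62
- #1+#2: weight 20, volume 8, value 44
Best: $66.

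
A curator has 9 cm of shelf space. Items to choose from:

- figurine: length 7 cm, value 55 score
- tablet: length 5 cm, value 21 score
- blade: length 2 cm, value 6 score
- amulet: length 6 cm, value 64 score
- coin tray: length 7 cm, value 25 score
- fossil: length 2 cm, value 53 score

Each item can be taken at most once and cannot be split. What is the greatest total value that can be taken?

117 score

Check high-value combinations within 9 cm:
- amulet+fossil: length 6+2=8, value 64+53=117
- figurine+fossil: length 7+2=9, value 55+53=108
- tablet+blade+fossil: length 5+2+2=9, value 21+6+53=80
- coin tray+fossil: length 7+2=9, value 25+53=78
Best: 117 score.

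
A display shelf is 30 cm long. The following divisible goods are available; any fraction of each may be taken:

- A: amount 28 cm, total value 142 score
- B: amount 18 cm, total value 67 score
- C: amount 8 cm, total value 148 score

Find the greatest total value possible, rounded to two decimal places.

Take in order of value per unit:
- C (148/8 per unit): all 8 → value 148, running total 148.00
- A (142/28 per unit): 22 of 28 → value 22×142/28 = 111.5714, running total 259.57
Total 259.57.

259.57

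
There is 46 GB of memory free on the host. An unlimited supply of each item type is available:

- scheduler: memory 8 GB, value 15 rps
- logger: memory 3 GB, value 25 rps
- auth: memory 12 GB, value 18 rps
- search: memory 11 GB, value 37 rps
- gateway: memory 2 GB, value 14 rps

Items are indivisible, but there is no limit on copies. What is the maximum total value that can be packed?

Best value-per-unit is logger at 25/3; filling with it alone gives 15×25 = 375.
Optimal mix: 14×logger + 2×gateway → memory 46, value 378.

378 rps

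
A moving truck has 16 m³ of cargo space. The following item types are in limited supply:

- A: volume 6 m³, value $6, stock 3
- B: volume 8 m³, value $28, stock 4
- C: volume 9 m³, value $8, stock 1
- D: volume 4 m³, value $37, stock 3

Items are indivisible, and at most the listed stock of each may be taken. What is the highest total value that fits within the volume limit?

Top feasible selections:
- 3×D: volume 12, value 111
- 1×B + 2×D: volume 16, value 102
Best: $111.

$111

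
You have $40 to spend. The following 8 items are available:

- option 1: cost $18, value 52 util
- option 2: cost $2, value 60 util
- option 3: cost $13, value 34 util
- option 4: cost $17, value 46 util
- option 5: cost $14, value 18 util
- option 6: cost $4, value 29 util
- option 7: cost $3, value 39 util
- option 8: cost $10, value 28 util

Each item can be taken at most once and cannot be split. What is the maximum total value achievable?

214 util

This is a 0/1 knapsack; check combinations near the capacity.
- option 1+option 2+option 3+option 6+option 7: cost 18+2+13+4+3=40, value 52+60+34+29+39=214
- option 1+option 2+option 6+option 7+option 8: cost 18+2+4+3+10=37, value 52+60+29+39+28=208
- option 2+option 3+option 4+option 6+option 7: cost 2+13+17+4+3=39, value 60+34+46+29+39=208
Best: 214 util.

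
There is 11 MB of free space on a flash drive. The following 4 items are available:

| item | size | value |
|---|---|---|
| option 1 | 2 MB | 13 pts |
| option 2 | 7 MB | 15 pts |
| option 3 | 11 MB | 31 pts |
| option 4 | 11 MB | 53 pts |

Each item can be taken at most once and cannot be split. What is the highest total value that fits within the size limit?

53 pts

Check high-value combinations within 11 MB:
- option 4: size 11, value 53
- option 3: size 11, value 31
- option 1+option 2: size 2+7=9, value 13+15=28
- option 2: size 7, value 15
Best: 53 pts.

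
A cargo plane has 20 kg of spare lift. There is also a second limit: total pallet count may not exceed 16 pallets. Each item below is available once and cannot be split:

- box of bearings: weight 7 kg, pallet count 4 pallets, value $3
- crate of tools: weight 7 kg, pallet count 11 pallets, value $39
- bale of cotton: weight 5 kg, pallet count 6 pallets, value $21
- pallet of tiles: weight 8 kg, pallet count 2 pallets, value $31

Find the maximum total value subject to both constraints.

$70

Feasible sets respecting both limits:
- crate of tools+pallet of tiles: weight 15, pallet count 13, value 70
- box of bearings+bale of cotton+pallet of tiles: weight 20, pallet count 12, value 55
- bale of cotton+pallet of tiles: weight 13, pallet count 8, value 52
Best: $70.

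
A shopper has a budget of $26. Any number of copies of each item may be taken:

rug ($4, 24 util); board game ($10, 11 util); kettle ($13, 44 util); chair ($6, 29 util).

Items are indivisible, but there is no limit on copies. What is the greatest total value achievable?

Best value-per-unit is rug at 24/4; filling with it alone gives 6×24 = 144.
Optimal mix: 5×rug + 1×chair → cost 26, value 149.

149 util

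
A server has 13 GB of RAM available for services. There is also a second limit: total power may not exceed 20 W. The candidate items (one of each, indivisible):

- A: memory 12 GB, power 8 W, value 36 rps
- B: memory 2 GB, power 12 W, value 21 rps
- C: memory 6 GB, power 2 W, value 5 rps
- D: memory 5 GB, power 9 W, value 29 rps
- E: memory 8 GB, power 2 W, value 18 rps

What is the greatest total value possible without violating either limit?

47 rps

Feasible sets respecting both limits:
- D+E: memory 13, power 11, value 47
- B+E: memory 10, power 14, value 39
- A: memory 12, power 8, value 36
- C+D: memory 11, power 11, value 34
Best: 47 rps.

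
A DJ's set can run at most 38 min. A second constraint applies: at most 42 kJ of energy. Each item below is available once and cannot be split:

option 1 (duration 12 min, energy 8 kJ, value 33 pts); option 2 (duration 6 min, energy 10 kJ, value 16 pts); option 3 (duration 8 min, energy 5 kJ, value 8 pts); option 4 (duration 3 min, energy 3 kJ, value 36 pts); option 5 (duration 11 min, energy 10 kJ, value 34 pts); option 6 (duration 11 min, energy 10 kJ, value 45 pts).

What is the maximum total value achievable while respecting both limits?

148 pts

Feasible sets respecting both limits:
- option 1+option 4+option 5+option 6: duration 37, energy 31, value 148
- option 2+option 4+option 5+option 6: duration 31, energy 33, value 131
- option 1+option 2+option 4+option 6: duration 32, energy 31, value 130
Best: 148 pts.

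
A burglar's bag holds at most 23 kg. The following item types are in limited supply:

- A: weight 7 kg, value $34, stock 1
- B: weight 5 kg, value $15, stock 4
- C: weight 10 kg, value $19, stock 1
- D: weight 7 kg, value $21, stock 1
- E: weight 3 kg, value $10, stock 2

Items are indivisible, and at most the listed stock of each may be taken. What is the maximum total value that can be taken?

Best selections within weight 23 and stock limits:
- 1×A + 2×B + 2×E: weight 23, value 84
- 1×A + 1×B + 1×D + 1×E: weight 22, value 80
- 1×A + 3×B: weight 22, value 79
- 1×A + 1×D + 2×E: weight 20, value 75
Best: $84.

$84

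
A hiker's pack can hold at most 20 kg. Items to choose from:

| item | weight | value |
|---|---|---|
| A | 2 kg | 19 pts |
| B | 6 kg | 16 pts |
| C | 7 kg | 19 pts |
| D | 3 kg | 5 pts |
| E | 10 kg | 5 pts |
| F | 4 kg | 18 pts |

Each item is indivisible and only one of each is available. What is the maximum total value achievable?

72 pts

Check high-value combinations within 20 kg:
- A+B+C+F: weight 2+6+7+4=19, value 19+16+19+18=72
- A+C+D+F: weight 2+7+3+4=16, value 19+19+5+18=61
- A+B+C+D: weight 2+6+7+3=18, value 19+16+19+5=59
Best: 72 pts.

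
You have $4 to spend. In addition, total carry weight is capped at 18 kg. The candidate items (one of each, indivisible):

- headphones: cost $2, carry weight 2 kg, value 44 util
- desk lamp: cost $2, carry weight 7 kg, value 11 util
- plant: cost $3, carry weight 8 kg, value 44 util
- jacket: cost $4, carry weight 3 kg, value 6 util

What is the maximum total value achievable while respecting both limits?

55 util

Feasible sets respecting both limits:
- headphones+desk lamp: cost 4, carry weight 9, value 55
- headphones: cost 2, carry weight 2, value 44
- plant: cost 3, carry weight 8, value 44
- desk lamp: cost 2, carry weight 7, value 11
Best: 55 util.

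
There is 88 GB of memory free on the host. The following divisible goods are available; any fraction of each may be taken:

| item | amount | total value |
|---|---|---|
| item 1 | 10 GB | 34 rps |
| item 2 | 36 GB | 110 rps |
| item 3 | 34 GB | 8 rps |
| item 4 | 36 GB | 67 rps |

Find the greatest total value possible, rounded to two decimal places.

212.41

Take in order of value per unit:
- item 1 (34/10 per unit): all 10 → value 34, running total 34.00
- item 2 (110/36 per unit): all 36 → value 110, running total 144.00
- item 4 (67/36 per unit): all 36 → value 67, running total 211.00
- item 3 (8/34 per unit): 6 of 34 → value 6×8/34 = 1.4118, running total 212.41
Total 212.41.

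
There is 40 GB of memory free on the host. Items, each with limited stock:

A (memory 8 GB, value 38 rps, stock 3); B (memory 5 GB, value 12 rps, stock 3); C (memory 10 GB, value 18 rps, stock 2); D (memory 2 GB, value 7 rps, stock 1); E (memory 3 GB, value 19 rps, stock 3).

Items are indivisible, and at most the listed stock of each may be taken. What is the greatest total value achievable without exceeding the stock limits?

Top feasible selections:
- 3×A + 1×B + 1×D + 3×E: memory 40, value 190
- 3×A + 1×B + 3×E: memory 38, value 183
Best: 190 rps.

190 rps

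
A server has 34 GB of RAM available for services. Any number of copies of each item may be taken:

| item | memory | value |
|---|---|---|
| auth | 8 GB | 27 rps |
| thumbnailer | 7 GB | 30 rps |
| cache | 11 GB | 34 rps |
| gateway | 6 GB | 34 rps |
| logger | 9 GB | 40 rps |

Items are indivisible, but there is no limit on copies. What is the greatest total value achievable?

176 rps

Best value-per-unit is gateway at 34/6; filling with it alone gives 5×34 = 170.
Optimal mix: 4×gateway + 1×logger → memory 33, value 176.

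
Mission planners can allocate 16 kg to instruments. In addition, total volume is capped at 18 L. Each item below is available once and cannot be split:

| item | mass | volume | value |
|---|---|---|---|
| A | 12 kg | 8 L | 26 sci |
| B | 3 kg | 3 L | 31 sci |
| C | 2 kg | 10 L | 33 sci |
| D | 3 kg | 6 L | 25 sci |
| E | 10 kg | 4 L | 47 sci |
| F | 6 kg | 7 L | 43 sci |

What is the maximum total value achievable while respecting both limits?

Feasible sets respecting both limits:
- B+C+E: mass 15, volume 17, value 111
- B+D+E: mass 16, volume 13, value 103
- B+D+F: mass 12, volume 16, value 99
- E+F: mass 16, volume 11, value 90
Best: 111 sci.

111 sci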